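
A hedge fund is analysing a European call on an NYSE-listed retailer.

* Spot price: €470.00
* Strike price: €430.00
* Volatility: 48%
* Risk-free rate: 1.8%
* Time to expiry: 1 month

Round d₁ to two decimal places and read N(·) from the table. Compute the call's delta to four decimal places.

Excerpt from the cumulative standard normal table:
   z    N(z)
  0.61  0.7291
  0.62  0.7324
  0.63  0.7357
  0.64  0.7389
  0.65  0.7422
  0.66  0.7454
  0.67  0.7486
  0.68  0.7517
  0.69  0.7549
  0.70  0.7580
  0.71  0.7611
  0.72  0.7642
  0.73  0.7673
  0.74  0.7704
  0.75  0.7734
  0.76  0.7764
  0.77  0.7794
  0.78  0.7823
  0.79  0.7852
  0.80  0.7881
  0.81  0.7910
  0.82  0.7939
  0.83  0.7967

σ√T = 0.48·√0.08333 = 0.1386
d₁ = [ln(470/430) + (0.018 + 0.48²/2)·0.08333] / 0.1386 = [0.0889 + 0.0111] / 0.1386 = 0.7220 → 0.72
N(d₁) = N(0.72) = 0.7642
Δ_call = N(d₁) = 0.7642

0.7642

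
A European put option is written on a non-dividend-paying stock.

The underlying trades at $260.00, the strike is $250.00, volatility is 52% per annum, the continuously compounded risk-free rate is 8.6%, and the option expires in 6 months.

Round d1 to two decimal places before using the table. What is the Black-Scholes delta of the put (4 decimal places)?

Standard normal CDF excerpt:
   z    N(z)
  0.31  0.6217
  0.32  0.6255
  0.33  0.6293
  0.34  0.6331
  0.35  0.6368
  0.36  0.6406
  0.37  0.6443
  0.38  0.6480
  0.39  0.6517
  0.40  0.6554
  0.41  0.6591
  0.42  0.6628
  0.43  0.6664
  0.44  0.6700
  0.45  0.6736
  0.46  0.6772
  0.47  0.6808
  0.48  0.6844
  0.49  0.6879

-0.3409

σ√T = 0.52 × 0.7071 = 0.3677
d₁ = [ln(260/250) + (0.086 + 0.52²/2)·0.5] / 0.3677 = [0.0392 + 0.1106] / 0.3677 = 0.4075 ⇒ 0.41
N(d₁) = N(0.41) = 0.6591
Δ_put = N(d₁) − 1 = 0.6591 − 1 = -0.3409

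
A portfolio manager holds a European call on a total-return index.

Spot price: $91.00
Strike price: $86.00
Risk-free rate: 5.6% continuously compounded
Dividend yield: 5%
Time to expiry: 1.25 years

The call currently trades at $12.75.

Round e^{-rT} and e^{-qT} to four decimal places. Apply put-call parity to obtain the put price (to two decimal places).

exp(−qT) = exp(−0.05·1.25) = 0.9394;  exp(−rT) = exp(−0.056·1.25) = 0.9324
Put-call parity: C − P = S·e^(−qT) − K·e^(−rT) = 91·0.9394 − 86·0.9324 = 85.4854 − 80.1864 = 5.2990
P = C − (C − P) = 12.75 − (5.2990) = 7.4510

$7.45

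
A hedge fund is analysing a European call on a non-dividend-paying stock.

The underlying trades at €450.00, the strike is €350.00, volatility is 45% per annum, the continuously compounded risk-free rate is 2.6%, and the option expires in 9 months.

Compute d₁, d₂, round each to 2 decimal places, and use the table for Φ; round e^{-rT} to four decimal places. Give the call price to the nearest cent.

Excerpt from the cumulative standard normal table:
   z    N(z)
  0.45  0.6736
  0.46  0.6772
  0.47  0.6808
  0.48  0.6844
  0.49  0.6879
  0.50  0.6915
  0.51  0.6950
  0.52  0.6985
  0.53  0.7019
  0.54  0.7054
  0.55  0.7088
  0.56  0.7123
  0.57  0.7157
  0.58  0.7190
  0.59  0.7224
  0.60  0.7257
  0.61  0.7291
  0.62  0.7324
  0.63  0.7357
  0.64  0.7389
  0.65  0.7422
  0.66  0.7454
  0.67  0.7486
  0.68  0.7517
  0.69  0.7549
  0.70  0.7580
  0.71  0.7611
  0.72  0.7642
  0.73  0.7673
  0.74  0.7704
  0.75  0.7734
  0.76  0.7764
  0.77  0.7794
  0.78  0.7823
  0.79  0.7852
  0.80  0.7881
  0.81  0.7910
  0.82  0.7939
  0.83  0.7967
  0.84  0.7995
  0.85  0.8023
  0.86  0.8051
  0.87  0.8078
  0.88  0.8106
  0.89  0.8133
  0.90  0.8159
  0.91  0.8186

€128.63

σ√T = 0.45·√0.75 = 0.3897
d₁ = [ln(450/350) + (0.026 + 0.45²/2)·0.75] / 0.3897 = [0.2513 + 0.0954] / 0.3897 = 0.8898 ⇒ 0.89
d₂ = d₁ − σ√T = 0.8898 − 0.3897 = 0.5001 ⇒ 0.50
exp(−rT) = exp(−0.026·0.75) = 0.9807
N(d₁) = N(0.89) = 0.8133;  N(d₂) = N(0.50) = 0.6915
C = 450·0.8133 − 350·0.9807·0.6915 = 365.9850 − 237.3539 = 128.6311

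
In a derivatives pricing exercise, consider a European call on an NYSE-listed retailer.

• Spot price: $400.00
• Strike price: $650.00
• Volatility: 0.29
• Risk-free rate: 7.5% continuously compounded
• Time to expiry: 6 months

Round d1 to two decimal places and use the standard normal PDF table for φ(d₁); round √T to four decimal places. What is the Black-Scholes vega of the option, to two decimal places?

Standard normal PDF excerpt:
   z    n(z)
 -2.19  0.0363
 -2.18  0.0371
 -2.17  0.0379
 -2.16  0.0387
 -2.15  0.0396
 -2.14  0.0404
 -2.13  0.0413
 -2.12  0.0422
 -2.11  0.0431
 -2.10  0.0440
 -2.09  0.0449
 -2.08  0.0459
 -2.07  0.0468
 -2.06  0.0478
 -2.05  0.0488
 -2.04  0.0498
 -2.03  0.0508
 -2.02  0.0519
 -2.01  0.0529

T = 0.5;  σ√T = 0.2051
d₁ = [ln(400/650) + (0.075 + 0.29²/2)·0.5] / 0.2051 = [-0.4855 + 0.0585] / 0.2051 = -2.0822 → -2.08
√T = √0.5 = 0.7071
φ(d₁) = φ(-2.08) = 0.0459
vega = S·φ(d₁)·√T = 400·0.0459·0.7071 = 12.9824

12.98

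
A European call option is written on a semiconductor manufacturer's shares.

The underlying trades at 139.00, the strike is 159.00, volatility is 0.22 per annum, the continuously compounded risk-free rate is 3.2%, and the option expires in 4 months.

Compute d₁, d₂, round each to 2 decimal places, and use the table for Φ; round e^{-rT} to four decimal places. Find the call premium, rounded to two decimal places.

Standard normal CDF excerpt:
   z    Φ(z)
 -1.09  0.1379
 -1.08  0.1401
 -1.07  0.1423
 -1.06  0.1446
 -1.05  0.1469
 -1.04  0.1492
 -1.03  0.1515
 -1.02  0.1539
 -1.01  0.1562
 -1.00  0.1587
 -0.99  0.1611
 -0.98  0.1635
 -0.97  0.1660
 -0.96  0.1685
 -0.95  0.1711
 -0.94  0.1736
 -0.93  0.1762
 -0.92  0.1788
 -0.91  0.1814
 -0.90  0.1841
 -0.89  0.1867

1.74

T = 0.3333;  σ√T = 0.1270
d₁ = [ln(139/159) + (0.032 + ½·0.22²)·0.3333] / (σ√T) = (-0.1344 + 0.0187) / 0.1270 = -0.9109 → -0.91
d₂ = -0.9109 − 0.1270 = -1.0379 → -1.04
e^(−rT) = e^(−0.032·0.3333) = 0.9894
N(d₁) = N(-0.91) = 0.1814;  N(d₂) = N(-1.04) = 0.1492
C = 139·0.1814 − 159·0.9894·0.1492 = 25.2146 − 23.4713 = 1.7433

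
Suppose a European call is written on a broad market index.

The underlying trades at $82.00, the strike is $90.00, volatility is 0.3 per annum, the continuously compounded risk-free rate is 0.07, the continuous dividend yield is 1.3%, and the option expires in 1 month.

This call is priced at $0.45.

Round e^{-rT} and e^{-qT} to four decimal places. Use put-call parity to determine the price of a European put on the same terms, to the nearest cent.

exp(−qT) = exp(−0.013·0.08333) = 0.9989;  exp(−rT) = exp(−0.07·0.08333) = 0.9942
Put-call parity: C − P = S·e^(−qT) − K·e^(−rT) = 82·0.9989 − 90·0.9942 = 81.9098 − 89.4780 = -7.5682
P = C − (C − P) = 0.45 − (-7.5682) = 8.0182

$8.02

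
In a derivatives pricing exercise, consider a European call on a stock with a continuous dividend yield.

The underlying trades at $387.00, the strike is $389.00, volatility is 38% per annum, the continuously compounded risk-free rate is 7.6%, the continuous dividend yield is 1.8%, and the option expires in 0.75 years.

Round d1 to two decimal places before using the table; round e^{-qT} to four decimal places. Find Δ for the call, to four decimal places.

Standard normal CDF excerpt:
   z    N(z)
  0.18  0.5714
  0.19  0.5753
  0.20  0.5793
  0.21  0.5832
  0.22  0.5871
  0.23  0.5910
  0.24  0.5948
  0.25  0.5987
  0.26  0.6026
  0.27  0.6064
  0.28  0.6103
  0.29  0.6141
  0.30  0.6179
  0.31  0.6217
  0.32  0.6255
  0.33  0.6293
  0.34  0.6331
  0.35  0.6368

σ√T = 0.38 × 0.8660 = 0.3291
ln(S/K) + (r − q + σ²/2)T = ln(387/389) + (0.076 − 0.018 + 0.38²/2)·0.75 = -0.0052 + 0.0976 = 0.0925
d₁ = 0.0925 / 0.3291 = 0.2811 which rounds to 0.28
N(d₁) = N(0.28) = 0.6103
Δ_call = exp(−qT)·N(d₁) = 0.9866·0.6103 = 0.6021

0.6021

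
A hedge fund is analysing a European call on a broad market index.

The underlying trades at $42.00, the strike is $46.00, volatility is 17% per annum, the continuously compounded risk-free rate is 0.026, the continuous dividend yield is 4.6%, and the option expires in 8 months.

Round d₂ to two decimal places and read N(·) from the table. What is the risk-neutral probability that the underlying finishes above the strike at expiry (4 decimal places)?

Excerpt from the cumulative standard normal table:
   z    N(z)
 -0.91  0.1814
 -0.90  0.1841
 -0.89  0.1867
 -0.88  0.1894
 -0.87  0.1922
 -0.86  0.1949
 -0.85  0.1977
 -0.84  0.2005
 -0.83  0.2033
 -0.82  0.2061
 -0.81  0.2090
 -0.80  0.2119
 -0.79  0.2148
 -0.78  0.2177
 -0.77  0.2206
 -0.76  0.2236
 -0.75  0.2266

σ√T = 0.17·√0.6667 = 0.1388
d₁ = [ln(42/46) + (0.026 − 0.046 + 0.17²/2)·0.6667] / 0.1388 = [-0.0910 − 0.0037] / 0.1388 = -0.6821 → -0.68
d₂ = d₁ − σ√T = -0.6821 − 0.1388 = -0.8209 → -0.82
Pr(exercise) under Q = N(d₂) = 0.2061

0.2061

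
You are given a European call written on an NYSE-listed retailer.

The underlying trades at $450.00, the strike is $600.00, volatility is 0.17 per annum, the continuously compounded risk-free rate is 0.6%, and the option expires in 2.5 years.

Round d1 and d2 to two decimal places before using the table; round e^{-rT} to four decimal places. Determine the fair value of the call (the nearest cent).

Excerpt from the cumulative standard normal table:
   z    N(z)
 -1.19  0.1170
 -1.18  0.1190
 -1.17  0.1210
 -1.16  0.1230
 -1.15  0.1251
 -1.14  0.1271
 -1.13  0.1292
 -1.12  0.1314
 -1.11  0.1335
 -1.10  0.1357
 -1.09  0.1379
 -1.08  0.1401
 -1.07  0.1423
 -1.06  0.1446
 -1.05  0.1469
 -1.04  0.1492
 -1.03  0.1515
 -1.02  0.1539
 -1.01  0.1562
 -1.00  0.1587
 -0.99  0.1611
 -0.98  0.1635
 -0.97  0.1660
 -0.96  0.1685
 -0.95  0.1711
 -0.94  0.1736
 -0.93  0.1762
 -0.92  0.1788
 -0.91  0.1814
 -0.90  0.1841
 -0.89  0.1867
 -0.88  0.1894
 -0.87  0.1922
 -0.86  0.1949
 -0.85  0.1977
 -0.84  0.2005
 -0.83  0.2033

σ√T = 0.17 × 1.5811 = 0.2688
d₁ = [ln(450/600) + (0.006 + 0.17²/2)·2.5] / 0.2688 = [-0.2877 + 0.0511] / 0.2688 = -0.8801 ≈ -0.88
d₂ = d₁ − σ√T = -0.8801 − 0.2688 = -1.1489 ≈ -1.15
e^(−rT) = e^(−0.006·2.5) = 0.9851
N(d₁) = N(-0.88) = 0.1894;  N(d₂) = N(-1.15) = 0.1251
C = 450·0.1894 − 600·0.9851·0.1251 = 85.2300 − 73.9416 = 11.2884

$11.29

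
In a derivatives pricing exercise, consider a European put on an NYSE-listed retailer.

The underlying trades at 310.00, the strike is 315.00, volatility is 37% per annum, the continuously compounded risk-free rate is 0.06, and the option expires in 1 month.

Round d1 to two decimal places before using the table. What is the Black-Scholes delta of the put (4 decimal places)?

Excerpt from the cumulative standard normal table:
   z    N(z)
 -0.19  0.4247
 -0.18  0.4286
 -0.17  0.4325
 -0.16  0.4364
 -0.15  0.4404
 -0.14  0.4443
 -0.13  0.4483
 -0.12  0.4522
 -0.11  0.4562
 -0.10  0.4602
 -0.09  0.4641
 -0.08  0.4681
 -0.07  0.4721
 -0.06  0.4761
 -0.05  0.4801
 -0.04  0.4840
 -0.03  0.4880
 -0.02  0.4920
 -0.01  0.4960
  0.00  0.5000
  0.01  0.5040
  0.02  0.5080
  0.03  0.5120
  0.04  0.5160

σ√T = 0.37·√0.08333 = 0.1068
d₁ = [ln(310/315) + (0.06 + 0.37²/2)·0.08333] / 0.1068 = [-0.0160 + 0.0107] / 0.1068 = -0.0496 ≈ -0.05
N(d₁) = N(-0.05) = 0.4801
Δ_put = N(d₁) − 1 = 0.4801 − 1 = -0.5199

-0.5199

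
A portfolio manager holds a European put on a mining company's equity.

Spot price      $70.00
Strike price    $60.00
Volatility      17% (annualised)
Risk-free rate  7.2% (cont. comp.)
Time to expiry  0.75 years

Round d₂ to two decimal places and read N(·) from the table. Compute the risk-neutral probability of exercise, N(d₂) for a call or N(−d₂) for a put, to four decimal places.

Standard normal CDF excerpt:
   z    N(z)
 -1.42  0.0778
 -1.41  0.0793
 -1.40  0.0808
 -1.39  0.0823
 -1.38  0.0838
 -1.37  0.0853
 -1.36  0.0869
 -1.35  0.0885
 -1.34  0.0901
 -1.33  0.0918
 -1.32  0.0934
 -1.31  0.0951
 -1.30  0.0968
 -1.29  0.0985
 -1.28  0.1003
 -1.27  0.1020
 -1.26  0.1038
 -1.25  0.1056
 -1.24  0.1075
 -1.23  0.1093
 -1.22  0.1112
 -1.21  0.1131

0.0901

σ√T = 0.17·√0.75 = 0.1472
d₁ = [ln(70/60) + (0.072 + 0.17²/2)·0.75] / 0.1472 = [0.1542 + 0.0648] / 0.1472 = 1.4874 ≈ 1.49
d₂ = d₁ − σ√T = 1.4874 − 0.1472 = 1.3402 ≈ 1.34
Pr(exercise) under Q = N(−d₂) = N(-1.34) = 0.0901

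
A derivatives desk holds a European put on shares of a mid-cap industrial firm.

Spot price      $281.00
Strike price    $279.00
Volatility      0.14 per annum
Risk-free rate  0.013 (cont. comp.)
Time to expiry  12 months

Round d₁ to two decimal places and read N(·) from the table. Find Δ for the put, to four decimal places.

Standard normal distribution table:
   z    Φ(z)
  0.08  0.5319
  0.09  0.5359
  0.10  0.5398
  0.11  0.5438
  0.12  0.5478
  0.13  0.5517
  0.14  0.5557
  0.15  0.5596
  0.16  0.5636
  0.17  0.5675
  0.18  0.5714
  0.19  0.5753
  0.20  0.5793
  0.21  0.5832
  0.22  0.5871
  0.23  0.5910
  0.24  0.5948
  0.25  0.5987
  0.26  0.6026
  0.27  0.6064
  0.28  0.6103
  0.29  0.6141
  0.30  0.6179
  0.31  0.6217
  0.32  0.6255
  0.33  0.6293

σ√T = 0.14·√1 = 0.1400
d₁ = [ln(281/279) + (0.013 + 0.14²/2)·1] / 0.1400 = [0.0071 + 0.0228] / 0.1400 = 0.2139 ≈ 0.21
N(d₁) = N(0.21) = 0.5832
Δ_put = N(d₁) − 1 = 0.5832 − 1 = -0.4168

-0.4168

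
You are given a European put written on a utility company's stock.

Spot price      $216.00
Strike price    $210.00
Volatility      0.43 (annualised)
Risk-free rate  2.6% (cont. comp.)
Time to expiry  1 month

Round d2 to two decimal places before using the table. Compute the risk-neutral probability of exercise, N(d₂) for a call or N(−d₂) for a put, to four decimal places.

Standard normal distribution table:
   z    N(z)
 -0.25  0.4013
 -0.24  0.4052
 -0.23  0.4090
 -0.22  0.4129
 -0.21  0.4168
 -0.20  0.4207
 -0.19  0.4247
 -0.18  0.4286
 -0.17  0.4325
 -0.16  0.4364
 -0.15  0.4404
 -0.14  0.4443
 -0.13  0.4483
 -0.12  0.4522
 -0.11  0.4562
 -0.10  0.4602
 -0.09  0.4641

T = 0.08333;  σ√T = 0.1241
d₁ = [ln(216/210) + (0.026 + ½·0.43²)·0.08333] / (σ√T) = (0.0282 + 0.0099) / 0.1241 = 0.3065 → 0.31
d₂ = 0.3065 − 0.1241 = 0.1823 → 0.18
Pr(exercise) under Q = N(−d₂) = N(-0.18) = 0.4286

0.4286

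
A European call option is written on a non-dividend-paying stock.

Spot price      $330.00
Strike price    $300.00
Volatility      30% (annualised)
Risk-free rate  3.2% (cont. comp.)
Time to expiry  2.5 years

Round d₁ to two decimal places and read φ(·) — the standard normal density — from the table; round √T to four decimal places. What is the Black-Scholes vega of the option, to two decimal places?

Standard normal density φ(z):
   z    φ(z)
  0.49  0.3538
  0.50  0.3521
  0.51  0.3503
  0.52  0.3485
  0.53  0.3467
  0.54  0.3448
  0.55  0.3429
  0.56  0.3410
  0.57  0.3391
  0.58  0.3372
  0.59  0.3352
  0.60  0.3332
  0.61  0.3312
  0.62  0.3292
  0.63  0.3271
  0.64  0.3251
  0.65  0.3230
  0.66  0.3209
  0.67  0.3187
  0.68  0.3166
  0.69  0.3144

172.81

T = 2.5;  σ√T = 0.4743
d₁ = [ln(330/300) + (0.032 + ½·0.3²)·2.5] / (σ√T) = (0.0953 + 0.1925) / 0.4743 = 0.6068 → 0.61
√T = √2.5 = 1.5811
φ(d₁) = φ(0.61) = 0.3312
vega = S·φ(d₁)·√T = 330·0.3312·1.5811 = 172.8079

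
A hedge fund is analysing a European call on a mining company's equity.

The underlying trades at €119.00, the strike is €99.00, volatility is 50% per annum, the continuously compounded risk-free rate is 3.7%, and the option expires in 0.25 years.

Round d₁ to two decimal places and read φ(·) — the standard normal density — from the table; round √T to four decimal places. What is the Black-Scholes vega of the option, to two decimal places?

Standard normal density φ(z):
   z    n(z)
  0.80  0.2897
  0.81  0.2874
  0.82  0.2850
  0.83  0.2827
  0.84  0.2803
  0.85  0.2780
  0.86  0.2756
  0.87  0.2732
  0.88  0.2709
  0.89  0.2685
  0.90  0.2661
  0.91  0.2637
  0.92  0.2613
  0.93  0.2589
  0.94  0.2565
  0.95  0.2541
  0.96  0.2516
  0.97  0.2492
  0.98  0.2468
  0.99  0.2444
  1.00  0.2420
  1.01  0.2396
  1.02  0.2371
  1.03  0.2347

15.83

T = 0.25;  σ√T = 0.2500
d₁ = [ln(119/99) + (0.037 + 0.5²/2)·0.25] / 0.2500 = [0.1840 + 0.0405] / 0.2500 = 0.8980 ≈ 0.90
√T = √0.25 = 0.5000
φ(d₁) = φ(0.90) = 0.2661
vega = S·φ(d₁)·√T = 119·0.2661·0.5000 = 15.8330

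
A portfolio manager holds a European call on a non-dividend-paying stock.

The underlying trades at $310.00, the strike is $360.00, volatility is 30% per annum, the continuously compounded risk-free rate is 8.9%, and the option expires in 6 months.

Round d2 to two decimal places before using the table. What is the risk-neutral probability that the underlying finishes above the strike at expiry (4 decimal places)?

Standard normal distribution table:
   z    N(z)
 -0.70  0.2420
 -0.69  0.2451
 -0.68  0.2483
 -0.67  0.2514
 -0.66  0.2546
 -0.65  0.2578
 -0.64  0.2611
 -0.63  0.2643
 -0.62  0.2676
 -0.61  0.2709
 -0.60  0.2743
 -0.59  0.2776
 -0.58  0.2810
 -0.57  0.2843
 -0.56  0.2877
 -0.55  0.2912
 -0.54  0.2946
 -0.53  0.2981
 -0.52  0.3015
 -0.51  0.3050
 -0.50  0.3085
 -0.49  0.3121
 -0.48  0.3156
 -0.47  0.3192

0.2743

T = 0.5;  σ√T = 0.2121
d₁ = [ln(310/360) + (0.089 + 0.3²/2)·0.5] / 0.2121 = [-0.1495 + 0.0670] / 0.2121 = -0.3891 → -0.39
d₂ = d₁ − σ√T = -0.3891 − 0.2121 = -0.6012 → -0.60
Pr(exercise) under Q = N(d₂) = 0.2743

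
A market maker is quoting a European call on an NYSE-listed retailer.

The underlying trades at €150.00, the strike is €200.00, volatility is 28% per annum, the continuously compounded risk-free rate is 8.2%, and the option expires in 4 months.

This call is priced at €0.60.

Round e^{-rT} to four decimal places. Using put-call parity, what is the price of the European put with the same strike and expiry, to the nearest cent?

€45.20

e^(−rT) = e^(−0.082·0.3333) = 0.9730
Put-call parity: C − P = S − K·e^(−rT) = 150 − 200·0.9730 = 150 − 194.6000 = -44.6000
P = C − (C − P) = 0.60 − (-44.6000) = 45.2000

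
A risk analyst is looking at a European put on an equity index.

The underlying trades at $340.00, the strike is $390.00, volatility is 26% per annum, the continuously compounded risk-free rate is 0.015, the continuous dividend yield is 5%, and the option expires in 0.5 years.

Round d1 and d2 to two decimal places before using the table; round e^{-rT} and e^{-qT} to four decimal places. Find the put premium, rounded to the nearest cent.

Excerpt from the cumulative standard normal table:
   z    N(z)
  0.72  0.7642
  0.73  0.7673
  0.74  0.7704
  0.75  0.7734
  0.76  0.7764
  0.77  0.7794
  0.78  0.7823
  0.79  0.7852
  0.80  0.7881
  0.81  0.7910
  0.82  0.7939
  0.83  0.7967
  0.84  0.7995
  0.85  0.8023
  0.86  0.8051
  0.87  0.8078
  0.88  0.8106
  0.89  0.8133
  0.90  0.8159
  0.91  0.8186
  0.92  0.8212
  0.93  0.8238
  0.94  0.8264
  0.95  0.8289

T = 0.5;  σ√T = 0.1838
d₁ = [ln(340/390) + (0.015 − 0.05 + 0.26²/2)·0.5] / 0.1838 = [-0.1372 − 0.0006] / 0.1838 = -0.7495 ≈ -0.75
d₂ = d₁ − σ√T = -0.7495 − 0.1838 = -0.9334 ≈ -0.93
e^(−qT) = e^(−0.05·0.5) = 0.9753;  e^(−rT) = e^(−0.015·0.5) = 0.9925
N(−d₂) = N(0.93) = 0.8238;  N(−d₁) = N(0.75) = 0.7734
P = 390·0.9925·0.8238 − 340·0.9753·0.7734 = 318.8724 − 256.4610 = 62.4114

$62.41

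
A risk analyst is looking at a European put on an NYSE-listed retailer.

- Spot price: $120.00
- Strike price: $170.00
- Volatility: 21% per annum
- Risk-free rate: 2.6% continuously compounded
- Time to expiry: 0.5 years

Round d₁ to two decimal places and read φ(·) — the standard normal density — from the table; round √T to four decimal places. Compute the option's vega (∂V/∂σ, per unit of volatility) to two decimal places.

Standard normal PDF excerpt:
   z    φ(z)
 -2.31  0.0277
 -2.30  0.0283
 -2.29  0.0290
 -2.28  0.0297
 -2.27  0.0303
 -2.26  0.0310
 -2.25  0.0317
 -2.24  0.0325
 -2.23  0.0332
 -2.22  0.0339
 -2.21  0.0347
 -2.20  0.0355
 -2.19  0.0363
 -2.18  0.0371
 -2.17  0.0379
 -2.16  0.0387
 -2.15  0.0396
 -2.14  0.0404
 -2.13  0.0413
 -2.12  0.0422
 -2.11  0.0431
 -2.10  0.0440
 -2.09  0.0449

3.15

σ√T = 0.21·√0.5 = 0.1485
d₁ = [ln(120/170) + (0.026 + 0.21²/2)·0.5] / 0.1485 = [-0.3483 + 0.0240] / 0.1485 = -2.1838 which rounds to -2.18
√T = √0.5 = 0.7071
φ(d₁) = φ(-2.18) = 0.0371
vega = S·φ(d₁)·√T = 120·0.0371·0.7071 = 3.1480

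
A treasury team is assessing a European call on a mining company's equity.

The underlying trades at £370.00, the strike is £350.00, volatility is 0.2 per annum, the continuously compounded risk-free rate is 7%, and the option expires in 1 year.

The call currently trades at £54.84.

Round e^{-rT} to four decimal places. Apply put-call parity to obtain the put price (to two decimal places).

£11.18

e^(−rT) = e^(−0.07·1) = 0.9324
Put-call parity: C − P = S − K·e^(−rT) = 370 − 350·0.9324 = 370 − 326.3400 = 43.6600
P = C − (C − P) = 54.84 − (43.6600) = 11.1800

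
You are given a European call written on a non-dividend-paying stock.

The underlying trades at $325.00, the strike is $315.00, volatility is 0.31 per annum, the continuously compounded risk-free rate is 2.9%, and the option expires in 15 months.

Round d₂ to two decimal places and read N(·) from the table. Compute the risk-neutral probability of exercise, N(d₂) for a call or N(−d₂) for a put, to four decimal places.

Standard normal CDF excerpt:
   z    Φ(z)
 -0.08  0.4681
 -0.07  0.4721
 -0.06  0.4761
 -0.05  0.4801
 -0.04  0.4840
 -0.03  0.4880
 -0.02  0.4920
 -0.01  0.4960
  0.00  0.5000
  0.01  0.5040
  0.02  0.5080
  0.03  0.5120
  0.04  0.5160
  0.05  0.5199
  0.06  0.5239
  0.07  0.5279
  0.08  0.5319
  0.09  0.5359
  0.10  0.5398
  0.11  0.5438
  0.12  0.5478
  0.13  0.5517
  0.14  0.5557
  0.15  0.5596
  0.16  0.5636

0.5080

σ√T = 0.31 × 1.1180 = 0.3466
ln(S/K) + (r + σ²/2)T = ln(325/315) + (0.029 + 0.31²/2)·1.25 = 0.0313 + 0.0963 = 0.1276
d₁ = 0.1276 / 0.3466 = 0.3681 ≈ 0.37
d₂ = d₁ − σ√T = 0.3681 − 0.3466 = 0.0215 ≈ 0.02
Pr(exercise) under Q = N(d₂) = 0.5080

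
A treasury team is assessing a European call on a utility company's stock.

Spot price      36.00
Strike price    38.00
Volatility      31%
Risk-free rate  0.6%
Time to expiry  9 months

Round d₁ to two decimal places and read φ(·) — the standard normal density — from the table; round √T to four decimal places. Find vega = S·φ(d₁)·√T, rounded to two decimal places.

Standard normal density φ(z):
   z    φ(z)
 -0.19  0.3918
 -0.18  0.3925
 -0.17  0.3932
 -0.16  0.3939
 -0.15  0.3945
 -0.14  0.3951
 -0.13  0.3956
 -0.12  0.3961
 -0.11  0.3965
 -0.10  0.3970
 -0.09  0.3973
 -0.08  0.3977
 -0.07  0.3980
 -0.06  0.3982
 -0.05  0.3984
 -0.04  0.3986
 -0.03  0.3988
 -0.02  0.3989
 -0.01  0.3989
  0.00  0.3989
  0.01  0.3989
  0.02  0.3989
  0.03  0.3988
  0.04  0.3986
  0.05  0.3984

12.42

σ√T = 0.31 × 0.8660 = 0.2685
d₁ = [ln(36/38) + (0.006 + 0.31²/2)·0.75] / 0.2685 = [-0.0541 + 0.0405] / 0.2685 = -0.0504 which rounds to -0.05
√T = √0.75 = 0.8660
φ(d₁) = φ(-0.05) = 0.3984
vega = S·φ(d₁)·√T = 36·0.3984·0.8660 = 12.4205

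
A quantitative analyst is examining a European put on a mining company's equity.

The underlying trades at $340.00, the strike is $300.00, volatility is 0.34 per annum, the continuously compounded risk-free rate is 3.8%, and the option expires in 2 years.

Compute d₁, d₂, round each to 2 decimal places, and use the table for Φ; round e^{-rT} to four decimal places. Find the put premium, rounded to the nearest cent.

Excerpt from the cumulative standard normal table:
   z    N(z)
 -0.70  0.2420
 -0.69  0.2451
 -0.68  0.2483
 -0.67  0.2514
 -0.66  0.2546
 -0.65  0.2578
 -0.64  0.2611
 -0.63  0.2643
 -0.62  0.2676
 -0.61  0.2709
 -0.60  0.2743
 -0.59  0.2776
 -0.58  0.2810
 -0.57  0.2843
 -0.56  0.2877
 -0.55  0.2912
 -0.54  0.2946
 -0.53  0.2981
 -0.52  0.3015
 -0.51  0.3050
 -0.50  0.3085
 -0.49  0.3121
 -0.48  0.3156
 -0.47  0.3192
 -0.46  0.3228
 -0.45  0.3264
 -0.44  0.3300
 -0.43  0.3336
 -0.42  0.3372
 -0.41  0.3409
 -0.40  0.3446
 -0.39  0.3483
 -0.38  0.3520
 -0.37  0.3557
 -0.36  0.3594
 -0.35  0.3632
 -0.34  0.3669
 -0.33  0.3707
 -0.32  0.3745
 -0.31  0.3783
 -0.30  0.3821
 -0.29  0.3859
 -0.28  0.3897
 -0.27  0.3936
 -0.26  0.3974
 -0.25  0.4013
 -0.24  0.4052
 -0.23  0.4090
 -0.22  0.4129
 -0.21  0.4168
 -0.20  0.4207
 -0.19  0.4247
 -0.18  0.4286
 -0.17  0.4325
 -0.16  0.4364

$32.60

σ√T = 0.34 × 1.4142 = 0.4808
ln(S/K) + (r + σ²/2)T = ln(340/300) + (0.038 + 0.34²/2)·2 = 0.1252 + 0.1916 = 0.3168
d₁ = 0.3168 / 0.4808 = 0.6588 ⇒ 0.66
d₂ = d₁ − σ√T = 0.6588 − 0.4808 = 0.1779 ⇒ 0.18
exp(−rT) = exp(−0.038·2) = 0.9268
P = 300·0.9268·N(-0.18) − 340·N(-0.66) = 300·0.9268·0.4286 − 340·0.2546 = 119.1679 − 86.5640 = 32.6039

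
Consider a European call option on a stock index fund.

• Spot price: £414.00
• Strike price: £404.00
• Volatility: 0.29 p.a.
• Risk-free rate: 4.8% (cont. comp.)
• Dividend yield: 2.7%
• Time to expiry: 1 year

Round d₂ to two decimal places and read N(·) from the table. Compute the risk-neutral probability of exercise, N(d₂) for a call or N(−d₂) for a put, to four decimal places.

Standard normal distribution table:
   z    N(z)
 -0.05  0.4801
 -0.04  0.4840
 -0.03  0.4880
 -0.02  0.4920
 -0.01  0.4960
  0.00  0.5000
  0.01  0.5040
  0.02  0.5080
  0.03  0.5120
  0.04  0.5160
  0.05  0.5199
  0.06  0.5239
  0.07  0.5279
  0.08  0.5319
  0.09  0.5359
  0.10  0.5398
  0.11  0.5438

0.5040

σ√T = 0.29·√1 = 0.2900
d₁ = [ln(414/404) + (0.048 − 0.027 + ½·0.29²)·1] / (σ√T) = (0.0245 + 0.0630) / 0.2900 = 0.3017 → 0.30
d₂ = 0.3017 − 0.2900 = 0.0117 → 0.01
Pr(exercise) under Q = N(d₂) = 0.5040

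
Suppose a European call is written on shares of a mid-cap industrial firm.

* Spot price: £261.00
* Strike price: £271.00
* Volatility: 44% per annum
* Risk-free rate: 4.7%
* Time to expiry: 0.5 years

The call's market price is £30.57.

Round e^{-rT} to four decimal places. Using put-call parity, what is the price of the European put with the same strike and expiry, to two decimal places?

e^(−rT) = e^(−0.047·0.5) = 0.9768
Put-call parity: C − P = S − K·e^(−rT) = 261 − 271·0.9768 = 261 − 264.7128 = -3.7128
P = C − (C − P) = 30.57 − (-3.7128) = 34.2828

£34.28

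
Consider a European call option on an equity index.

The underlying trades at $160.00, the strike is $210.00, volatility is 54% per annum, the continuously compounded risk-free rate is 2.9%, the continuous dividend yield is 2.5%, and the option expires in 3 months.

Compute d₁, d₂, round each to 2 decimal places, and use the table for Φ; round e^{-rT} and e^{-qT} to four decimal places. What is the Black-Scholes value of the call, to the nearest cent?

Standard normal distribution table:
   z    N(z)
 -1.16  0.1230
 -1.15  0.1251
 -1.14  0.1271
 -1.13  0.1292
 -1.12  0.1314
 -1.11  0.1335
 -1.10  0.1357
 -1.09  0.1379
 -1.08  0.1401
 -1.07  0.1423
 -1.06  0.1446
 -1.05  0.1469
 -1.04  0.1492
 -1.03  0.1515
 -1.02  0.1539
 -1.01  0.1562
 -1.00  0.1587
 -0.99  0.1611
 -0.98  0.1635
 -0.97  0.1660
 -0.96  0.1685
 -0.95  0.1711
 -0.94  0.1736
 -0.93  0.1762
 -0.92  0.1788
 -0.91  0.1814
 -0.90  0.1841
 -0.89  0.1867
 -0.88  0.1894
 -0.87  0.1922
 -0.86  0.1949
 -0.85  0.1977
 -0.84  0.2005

$4.06

σ√T = 0.54 × 0.5000 = 0.2700
d₁ = [ln(160/210) + (0.029 − 0.025 + 0.54²/2)·0.25] / 0.2700 = [-0.2719 + 0.0375] / 0.2700 = -0.8685 ≈ -0.87
d₂ = d₁ − σ√T = -0.8685 − 0.2700 = -1.1385 ≈ -1.14
exp(−qT) = exp(−0.025·0.25) = 0.9938;  exp(−rT) = exp(−0.029·0.25) = 0.9928
N(d₁) = N(-0.87) = 0.1922;  N(d₂) = N(-1.14) = 0.1271
C = 160·0.9938·0.1922 − 210·0.9928·0.1271 = 30.5613 − 26.4988 = 4.0625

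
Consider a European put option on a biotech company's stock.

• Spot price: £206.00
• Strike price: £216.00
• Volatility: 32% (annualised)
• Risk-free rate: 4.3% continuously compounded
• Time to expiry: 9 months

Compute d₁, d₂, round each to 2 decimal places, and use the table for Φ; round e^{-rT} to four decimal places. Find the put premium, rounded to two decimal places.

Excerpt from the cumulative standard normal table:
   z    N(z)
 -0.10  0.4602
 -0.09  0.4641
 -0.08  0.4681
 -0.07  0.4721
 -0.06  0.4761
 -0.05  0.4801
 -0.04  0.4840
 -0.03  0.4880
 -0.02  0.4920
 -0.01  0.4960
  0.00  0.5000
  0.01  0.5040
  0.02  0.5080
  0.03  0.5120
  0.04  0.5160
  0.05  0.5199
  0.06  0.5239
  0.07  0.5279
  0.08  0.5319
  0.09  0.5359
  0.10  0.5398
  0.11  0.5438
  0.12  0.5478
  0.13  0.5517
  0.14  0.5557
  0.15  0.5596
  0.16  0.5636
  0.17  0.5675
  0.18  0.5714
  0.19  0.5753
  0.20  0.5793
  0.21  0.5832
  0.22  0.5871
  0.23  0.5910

T = 0.75;  σ√T = 0.2771
d₁ = [ln(206/216) + (0.043 + 0.32²/2)·0.75] / 0.2771 = [-0.0474 + 0.0707] / 0.2771 = 0.0839 which rounds to 0.08
d₂ = d₁ − σ√T = 0.0839 − 0.2771 = -0.1932 which rounds to -0.19
e^(−rT) = e^(−0.043·0.75) = 0.9683
N(−d₂) = N(0.19) = 0.5753;  N(−d₁) = N(-0.08) = 0.4681
P = 216·0.9683·0.5753 − 206·0.4681 = 120.3256 − 96.4286 = 23.8970

£23.90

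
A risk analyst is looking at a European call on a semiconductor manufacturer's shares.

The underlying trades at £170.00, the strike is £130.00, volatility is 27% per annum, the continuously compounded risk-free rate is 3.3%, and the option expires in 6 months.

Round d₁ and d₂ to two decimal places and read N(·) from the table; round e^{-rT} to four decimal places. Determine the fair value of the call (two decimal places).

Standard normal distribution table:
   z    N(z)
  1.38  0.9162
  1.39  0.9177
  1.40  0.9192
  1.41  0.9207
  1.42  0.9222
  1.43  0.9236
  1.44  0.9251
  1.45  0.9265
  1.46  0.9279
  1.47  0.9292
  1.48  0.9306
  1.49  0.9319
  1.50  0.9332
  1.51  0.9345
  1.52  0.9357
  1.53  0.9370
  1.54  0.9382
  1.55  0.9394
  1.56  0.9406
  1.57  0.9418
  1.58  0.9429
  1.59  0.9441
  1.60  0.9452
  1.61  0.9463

T = 0.5;  σ√T = 0.1909
d₁ = [ln(170/130) + (0.033 + 0.27²/2)·0.5] / 0.1909 = [0.2683 + 0.0347] / 0.1909 = 1.5870 ≈ 1.59
d₂ = d₁ − σ√T = 1.5870 − 0.1909 = 1.3961 ≈ 1.40
exp(−rT) = exp(−0.033·0.5) = 0.9836
N(d₁) = N(1.59) = 0.9441;  N(d₂) = N(1.40) = 0.9192
C = 170·0.9441 − 130·0.9836·0.9192 = 160.4970 − 117.5363 = 42.9607

£42.96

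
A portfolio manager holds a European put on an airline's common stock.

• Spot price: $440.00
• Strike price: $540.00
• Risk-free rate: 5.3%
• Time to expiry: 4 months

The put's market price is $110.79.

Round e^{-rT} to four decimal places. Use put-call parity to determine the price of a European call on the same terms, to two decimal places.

$20.24

e^(−rT) = e^(−0.053·0.3333) = 0.9825
Put-call parity: C − P = S − K·e^(−rT) = 440 − 540·0.9825 = 440 − 530.5500 = -90.5500
C = P + (C − P) = 110.79 + (-90.5500) = 20.2400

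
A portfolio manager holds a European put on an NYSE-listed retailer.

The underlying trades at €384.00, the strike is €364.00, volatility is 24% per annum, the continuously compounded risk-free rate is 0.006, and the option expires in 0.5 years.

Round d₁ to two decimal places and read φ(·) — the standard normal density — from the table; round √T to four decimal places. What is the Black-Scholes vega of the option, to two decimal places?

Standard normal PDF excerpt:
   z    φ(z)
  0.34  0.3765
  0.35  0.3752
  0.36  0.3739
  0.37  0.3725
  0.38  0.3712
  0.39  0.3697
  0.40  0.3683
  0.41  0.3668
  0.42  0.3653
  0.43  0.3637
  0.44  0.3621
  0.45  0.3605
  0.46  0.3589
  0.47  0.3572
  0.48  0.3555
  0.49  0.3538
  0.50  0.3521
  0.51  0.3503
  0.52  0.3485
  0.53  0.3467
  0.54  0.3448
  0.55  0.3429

99.19

T = 0.5;  σ√T = 0.1697
d₁ = [ln(384/364) + (0.006 + 0.24²/2)·0.5] / 0.1697 = [0.0535 + 0.0174] / 0.1697 = 0.4177 ≈ 0.42
√T = √0.5 = 0.7071
φ(d₁) = φ(0.42) = 0.3653
vega = S·φ(d₁)·√T = 384·0.3653·0.7071 = 99.1886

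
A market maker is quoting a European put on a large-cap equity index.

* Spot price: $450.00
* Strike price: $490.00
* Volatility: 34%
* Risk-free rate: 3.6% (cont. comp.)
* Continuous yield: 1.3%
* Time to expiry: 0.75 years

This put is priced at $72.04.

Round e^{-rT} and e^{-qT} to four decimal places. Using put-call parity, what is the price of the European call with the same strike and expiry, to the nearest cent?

$40.71

exp(−qT) = exp(−0.013·0.75) = 0.9903;  exp(−rT) = exp(−0.036·0.75) = 0.9734
Put-call parity: C − P = S·e^(−qT) − K·e^(−rT) = 450·0.9903 − 490·0.9734 = 445.6350 − 476.9660 = -31.3310
C = P + (C − P) = 72.04 + (-31.3310) = 40.7090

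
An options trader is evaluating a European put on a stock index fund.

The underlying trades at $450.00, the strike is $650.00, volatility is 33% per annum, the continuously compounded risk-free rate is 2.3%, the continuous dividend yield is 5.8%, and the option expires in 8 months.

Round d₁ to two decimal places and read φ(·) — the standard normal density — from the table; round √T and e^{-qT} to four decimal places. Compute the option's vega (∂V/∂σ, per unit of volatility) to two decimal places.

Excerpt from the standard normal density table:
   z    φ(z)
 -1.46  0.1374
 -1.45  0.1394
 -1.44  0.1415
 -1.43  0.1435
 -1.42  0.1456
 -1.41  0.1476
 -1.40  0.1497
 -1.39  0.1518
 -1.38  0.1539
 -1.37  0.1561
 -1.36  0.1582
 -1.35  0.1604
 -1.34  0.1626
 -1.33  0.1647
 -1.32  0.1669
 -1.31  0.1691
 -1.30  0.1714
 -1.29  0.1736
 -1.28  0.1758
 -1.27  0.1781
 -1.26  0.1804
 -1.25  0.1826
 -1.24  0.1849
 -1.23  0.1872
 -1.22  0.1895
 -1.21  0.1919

59.00

T = 0.6667;  σ√T = 0.2694
ln(S/K) + (r − q + σ²/2)T = ln(450/650) + (0.023 − 0.058 + 0.33²/2)·0.6667 = -0.3677 + 0.0130 = -0.3548
d₁ = -0.3548 / 0.2694 = -1.3166 which rounds to -1.32
√T = √0.6667 = 0.8165
φ(d₁) = φ(-1.32) = 0.1669
e^(−qT) = e^(−0.058·0.6667) = 0.9621
vega = S·e^(−qT)·φ(d₁)·√T = 450·0.9621·0.1669·0.8165 = 58.9991
(The call has the same vega.)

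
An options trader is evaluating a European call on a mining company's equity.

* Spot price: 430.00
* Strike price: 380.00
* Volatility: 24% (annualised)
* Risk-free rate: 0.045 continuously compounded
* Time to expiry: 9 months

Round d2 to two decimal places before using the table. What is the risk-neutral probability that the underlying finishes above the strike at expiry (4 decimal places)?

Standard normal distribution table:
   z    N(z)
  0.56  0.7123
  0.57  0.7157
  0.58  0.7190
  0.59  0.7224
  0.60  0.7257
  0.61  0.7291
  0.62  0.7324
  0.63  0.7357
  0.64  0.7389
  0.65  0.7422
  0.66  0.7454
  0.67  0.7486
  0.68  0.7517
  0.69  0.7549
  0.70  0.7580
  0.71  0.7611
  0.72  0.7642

T = 0.75;  σ√T = 0.2078
d₁ = [ln(430/380) + (0.045 + 0.24²/2)·0.75] / 0.2078 = [0.1236 + 0.0554] / 0.2078 = 0.8610 which rounds to 0.86
d₂ = d₁ − σ√T = 0.8610 − 0.2078 = 0.6532 which rounds to 0.65
Risk-neutral Pr[S_T > K] = N(d₂) = N(0.65) = 0.7422

0.7422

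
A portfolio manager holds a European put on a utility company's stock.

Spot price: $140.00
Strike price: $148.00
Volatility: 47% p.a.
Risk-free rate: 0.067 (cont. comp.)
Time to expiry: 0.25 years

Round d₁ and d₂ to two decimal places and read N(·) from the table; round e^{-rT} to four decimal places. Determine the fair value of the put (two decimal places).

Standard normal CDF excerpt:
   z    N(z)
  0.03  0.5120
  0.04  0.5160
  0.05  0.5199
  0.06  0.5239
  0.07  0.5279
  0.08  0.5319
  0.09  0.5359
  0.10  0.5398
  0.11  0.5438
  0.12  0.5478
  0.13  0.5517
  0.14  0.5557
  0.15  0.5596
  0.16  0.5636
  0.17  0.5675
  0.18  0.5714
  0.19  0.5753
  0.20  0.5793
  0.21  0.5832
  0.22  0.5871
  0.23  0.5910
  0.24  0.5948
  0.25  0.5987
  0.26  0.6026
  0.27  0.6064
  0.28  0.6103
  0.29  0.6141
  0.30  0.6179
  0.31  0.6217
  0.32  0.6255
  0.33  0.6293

σ√T = 0.47·√0.25 = 0.2350
d₁ = [ln(140/148) + (0.067 + 0.47²/2)·0.25] / 0.2350 = [-0.0556 + 0.0444] / 0.2350 = -0.0477 ≈ -0.05
d₂ = d₁ − σ√T = -0.0477 − 0.2350 = -0.2827 ≈ -0.28
e^(−rT) = e^(−0.067·0.25) = 0.9834
N(−d₂) = N(0.28) = 0.6103;  N(−d₁) = N(0.05) = 0.5199
P = 148·0.9834·0.6103 − 140·0.5199 = 88.8250 − 72.7860 = 16.0390

$16.04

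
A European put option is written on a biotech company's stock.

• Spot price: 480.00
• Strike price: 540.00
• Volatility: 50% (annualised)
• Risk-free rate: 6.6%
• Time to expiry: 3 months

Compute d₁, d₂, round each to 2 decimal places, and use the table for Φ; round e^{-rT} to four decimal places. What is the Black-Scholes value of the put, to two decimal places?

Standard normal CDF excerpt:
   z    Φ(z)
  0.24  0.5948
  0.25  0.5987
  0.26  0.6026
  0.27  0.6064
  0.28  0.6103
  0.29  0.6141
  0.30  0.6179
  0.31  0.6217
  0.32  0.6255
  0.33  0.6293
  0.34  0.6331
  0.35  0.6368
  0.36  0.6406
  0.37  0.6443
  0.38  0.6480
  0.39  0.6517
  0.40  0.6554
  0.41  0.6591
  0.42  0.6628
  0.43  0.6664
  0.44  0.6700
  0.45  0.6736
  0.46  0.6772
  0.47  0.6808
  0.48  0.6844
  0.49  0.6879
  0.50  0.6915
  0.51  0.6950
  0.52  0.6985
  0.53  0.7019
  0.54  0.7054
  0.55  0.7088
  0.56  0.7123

T = 0.25;  σ√T = 0.2500
d₁ = [ln(480/540) + (0.066 + 0.5²/2)·0.25] / 0.2500 = [-0.1178 + 0.0478] / 0.2500 = -0.2801 which rounds to -0.28
d₂ = d₁ − σ√T = -0.2801 − 0.2500 = -0.5301 which rounds to -0.53
e^(−rT) = e^(−0.066·0.25) = 0.9836
P = 540·0.9836·N(0.53) − 480·N(0.28) = 540·0.9836·0.7019 − 480·0.6103 = 372.8100 − 292.9440 = 79.8660

79.87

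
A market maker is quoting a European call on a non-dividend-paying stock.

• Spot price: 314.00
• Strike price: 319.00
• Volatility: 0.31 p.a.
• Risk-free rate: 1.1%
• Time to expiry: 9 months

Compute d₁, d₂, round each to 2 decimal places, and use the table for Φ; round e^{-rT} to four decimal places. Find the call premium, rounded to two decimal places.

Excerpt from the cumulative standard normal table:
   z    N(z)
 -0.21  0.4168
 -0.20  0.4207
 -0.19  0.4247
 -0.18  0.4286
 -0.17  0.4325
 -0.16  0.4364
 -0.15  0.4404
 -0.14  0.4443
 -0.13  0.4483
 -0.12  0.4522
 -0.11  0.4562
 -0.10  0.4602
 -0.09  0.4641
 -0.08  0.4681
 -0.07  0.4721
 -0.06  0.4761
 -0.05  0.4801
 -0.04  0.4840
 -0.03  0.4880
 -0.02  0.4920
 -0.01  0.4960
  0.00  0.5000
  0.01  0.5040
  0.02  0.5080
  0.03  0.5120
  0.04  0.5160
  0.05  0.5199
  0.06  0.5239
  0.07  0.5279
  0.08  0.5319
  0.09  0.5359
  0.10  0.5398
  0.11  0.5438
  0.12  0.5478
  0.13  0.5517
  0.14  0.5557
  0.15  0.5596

32.68

σ√T = 0.31·√0.75 = 0.2685
d₁ = [ln(314/319) + (0.011 + 0.31²/2)·0.75] / 0.2685 = [-0.0158 + 0.0443] / 0.2685 = 0.1061 ≈ 0.11
d₂ = d₁ − σ√T = 0.1061 − 0.2685 = -0.1623 ≈ -0.16
exp(−rT) = exp(−0.011·0.75) = 0.9918
C = 314·N(0.11) − 319·0.9918·N(-0.16) = 314·0.5438 − 319·0.9918·0.4364 = 170.7532 − 138.0701 = 32.6831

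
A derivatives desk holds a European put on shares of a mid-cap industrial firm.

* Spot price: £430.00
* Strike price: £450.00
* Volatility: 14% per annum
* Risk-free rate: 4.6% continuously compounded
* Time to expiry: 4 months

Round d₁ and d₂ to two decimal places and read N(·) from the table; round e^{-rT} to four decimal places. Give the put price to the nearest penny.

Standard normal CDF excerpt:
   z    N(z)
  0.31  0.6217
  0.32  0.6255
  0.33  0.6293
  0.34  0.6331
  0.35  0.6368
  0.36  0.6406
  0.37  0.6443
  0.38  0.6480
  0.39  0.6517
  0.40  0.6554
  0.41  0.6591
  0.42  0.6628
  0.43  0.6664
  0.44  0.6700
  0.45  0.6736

σ√T = 0.14 × 0.5774 = 0.0808
ln(S/K) + (r + σ²/2)T = ln(430/450) + (0.046 + 0.14²/2)·0.3333 = -0.0455 + 0.0186 = -0.0269
d₁ = -0.0269 / 0.0808 = -0.3323 → -0.33
d₂ = d₁ − σ√T = -0.3323 − 0.0808 = -0.4132 → -0.41
e^(−rT) = e^(−0.046·0.3333) = 0.9848
P = 450·0.9848·N(0.41) − 430·N(0.33) = 450·0.9848·0.6591 − 430·0.6293 = 292.0868 − 270.5990 = 21.4878

£21.49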